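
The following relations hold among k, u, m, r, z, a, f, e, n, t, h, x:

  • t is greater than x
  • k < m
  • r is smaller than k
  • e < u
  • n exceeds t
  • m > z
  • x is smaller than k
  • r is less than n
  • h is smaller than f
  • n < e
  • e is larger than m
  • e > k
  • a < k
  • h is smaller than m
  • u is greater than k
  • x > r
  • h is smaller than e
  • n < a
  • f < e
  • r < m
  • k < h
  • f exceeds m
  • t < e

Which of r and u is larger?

The relevant relations are r < x; x < t; t < n; n < a; a < k; k < h; h < m; m < f; f < e; e < u.
Together: r < x < t < n < a < k < h < m < f < e < u.
So r < u; u is the larger of the two.

u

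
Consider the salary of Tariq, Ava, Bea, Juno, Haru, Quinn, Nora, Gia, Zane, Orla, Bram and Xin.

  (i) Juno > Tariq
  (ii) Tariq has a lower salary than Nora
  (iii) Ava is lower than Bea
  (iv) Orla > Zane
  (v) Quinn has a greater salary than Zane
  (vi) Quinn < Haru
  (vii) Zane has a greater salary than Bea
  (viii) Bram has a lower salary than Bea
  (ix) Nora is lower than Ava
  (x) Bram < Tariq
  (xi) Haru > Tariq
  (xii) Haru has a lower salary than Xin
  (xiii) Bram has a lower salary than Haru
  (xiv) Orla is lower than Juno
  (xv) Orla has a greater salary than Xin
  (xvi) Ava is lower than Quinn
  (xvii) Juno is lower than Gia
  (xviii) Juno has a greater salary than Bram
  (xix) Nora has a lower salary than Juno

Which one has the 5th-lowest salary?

Bea

Piecing the relations together gives one ordering: Bram < Tariq < Nora < Ava < Bea < Zane < Quinn < Haru < Xin < Orla < Juno < Gia.
The 5th smallest is Bea.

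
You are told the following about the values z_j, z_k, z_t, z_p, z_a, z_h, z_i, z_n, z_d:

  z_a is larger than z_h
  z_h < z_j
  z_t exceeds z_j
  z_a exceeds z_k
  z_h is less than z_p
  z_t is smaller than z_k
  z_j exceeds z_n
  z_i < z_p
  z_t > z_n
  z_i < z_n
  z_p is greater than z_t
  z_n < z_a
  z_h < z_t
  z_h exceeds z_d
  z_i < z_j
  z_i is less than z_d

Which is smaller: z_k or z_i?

z_i < z_d and z_d < z_h give z_i < z_h.
With z_h < z_j: z_i < z_d < z_h < z_j.
Then z_j < z_t extends the chain to z_t.
With z_t < z_k: z_i < z_d < z_h < z_j < z_t < z_k.
So z_i < z_k; z_i is the smaller of the two.

z_i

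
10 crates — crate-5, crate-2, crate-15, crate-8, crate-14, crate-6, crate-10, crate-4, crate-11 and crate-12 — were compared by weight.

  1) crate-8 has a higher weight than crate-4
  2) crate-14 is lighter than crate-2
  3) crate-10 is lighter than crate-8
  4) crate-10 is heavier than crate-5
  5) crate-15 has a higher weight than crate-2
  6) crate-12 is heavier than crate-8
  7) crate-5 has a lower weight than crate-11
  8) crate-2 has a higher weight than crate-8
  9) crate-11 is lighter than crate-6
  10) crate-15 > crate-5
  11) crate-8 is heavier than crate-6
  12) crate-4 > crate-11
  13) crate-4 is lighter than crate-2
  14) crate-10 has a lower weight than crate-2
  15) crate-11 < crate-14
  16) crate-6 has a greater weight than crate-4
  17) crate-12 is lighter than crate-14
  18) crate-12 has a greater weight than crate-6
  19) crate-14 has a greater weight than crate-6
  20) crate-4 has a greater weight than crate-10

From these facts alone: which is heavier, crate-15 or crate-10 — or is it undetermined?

crate-15

crate-10 < crate-4 and crate-4 < crate-6 give crate-10 < crate-6.
With crate-6 < crate-8: crate-10 < crate-4 < crate-6 < crate-8.
Then crate-8 < crate-12 extends the chain to crate-12.
With crate-12 < crate-14: crate-10 < crate-4 < crate-6 < crate-8 < crate-12 < crate-14.
Then crate-14 < crate-2 extends the chain to crate-2.
Then crate-2 < crate-15 extends the chain to crate-15.
So crate-15 is heavier.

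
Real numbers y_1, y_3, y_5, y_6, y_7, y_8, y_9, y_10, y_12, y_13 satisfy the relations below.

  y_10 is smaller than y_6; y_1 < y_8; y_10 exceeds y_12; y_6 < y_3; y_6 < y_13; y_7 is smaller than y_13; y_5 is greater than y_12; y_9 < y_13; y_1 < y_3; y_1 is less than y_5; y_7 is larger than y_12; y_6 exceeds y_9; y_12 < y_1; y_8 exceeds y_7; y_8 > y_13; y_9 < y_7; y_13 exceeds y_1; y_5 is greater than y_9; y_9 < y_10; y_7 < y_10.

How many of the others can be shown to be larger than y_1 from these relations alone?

The elements the relations force above y_1 are y_13, y_3, y_5, y_8 — no chain reaches any other.
That is 4.

4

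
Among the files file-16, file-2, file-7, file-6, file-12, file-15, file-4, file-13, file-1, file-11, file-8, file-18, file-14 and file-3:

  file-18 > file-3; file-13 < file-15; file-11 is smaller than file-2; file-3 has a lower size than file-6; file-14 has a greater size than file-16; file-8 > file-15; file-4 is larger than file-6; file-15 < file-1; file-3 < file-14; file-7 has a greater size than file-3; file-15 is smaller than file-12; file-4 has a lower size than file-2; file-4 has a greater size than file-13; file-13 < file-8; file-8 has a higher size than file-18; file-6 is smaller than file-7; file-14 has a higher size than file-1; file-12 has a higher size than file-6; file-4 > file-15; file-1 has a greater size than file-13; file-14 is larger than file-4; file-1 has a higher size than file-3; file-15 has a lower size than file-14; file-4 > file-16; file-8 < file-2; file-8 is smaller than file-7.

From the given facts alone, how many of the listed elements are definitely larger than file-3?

9

From file-3 the given relations immediately reach file-18, file-6, file-1, file-14, file-7.
From those, file-8, file-4, file-12 — 8 in total.
From those, file-2 — 9 in total.
Nothing else is reachable above file-3; 9 in all.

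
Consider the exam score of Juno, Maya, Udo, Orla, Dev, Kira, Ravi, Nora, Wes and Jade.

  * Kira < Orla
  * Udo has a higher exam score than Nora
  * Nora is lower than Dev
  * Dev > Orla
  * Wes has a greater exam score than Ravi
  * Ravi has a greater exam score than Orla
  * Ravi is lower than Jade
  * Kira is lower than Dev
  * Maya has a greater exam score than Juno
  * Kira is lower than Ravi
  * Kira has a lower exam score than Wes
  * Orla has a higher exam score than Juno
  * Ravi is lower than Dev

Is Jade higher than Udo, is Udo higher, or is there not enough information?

undetermined

Following every chain through Jade: below Jade we get Juno, Kira, Orla, Ravi.
Udo is not reached, and no chain runs the other way from Udo to Jade.
So the given relations leave the order of Jade and Udo undetermined.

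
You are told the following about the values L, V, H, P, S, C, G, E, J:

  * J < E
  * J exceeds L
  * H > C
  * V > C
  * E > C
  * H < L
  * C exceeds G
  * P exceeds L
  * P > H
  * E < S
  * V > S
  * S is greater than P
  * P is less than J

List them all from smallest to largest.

Each adjacent pair is fixed by a given relation: G < C; C < H; H < L; L < P; P < J; J < E; E < S; S < V. Chaining them end to end gives the full order.

G < C < H < L < P < J < E < S < V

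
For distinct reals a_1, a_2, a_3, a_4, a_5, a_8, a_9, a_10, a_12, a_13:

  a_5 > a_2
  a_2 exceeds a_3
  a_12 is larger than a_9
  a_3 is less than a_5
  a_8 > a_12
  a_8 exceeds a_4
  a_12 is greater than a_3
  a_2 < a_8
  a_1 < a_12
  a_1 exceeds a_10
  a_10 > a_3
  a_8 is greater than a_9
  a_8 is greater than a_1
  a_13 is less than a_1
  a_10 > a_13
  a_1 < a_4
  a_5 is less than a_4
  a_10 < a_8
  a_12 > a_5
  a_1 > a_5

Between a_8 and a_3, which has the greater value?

The relevant relations are a_3 < a_2; a_2 < a_5; a_5 < a_1; a_1 < a_12; a_12 < a_8.
Chaining these gives a_3 < a_2 < a_5 < a_1 < a_12 < a_8.
So a_3 < a_8; a_8 is the larger of the two.

a_8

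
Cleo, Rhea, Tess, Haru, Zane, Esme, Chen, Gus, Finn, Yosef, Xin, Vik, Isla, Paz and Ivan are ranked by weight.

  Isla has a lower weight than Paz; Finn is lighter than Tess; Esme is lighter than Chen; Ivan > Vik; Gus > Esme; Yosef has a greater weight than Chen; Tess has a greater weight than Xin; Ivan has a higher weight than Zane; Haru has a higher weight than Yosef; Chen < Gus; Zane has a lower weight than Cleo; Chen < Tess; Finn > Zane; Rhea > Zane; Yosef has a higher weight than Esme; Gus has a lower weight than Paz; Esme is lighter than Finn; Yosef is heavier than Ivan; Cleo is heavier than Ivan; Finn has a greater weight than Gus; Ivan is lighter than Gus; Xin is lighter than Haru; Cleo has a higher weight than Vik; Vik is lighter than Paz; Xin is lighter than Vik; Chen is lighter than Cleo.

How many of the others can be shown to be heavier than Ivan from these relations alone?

7

The elements the relations force above Ivan are Gus, Finn, Cleo, Paz, Yosef, Tess, Haru — no chain reaches any other.
That is 7.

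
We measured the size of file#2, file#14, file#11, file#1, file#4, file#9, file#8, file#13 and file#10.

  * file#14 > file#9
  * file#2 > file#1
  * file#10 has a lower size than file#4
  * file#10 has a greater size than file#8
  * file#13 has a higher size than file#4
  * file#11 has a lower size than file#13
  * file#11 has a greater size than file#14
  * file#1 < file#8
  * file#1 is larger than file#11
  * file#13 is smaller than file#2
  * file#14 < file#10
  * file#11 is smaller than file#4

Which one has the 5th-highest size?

Chaining the given pairs: file#9 < file#14 < file#11 < file#1 < file#8 < file#10 < file#4 < file#13 < file#2.
Counting 5 from the largest end gives file#8.

file#8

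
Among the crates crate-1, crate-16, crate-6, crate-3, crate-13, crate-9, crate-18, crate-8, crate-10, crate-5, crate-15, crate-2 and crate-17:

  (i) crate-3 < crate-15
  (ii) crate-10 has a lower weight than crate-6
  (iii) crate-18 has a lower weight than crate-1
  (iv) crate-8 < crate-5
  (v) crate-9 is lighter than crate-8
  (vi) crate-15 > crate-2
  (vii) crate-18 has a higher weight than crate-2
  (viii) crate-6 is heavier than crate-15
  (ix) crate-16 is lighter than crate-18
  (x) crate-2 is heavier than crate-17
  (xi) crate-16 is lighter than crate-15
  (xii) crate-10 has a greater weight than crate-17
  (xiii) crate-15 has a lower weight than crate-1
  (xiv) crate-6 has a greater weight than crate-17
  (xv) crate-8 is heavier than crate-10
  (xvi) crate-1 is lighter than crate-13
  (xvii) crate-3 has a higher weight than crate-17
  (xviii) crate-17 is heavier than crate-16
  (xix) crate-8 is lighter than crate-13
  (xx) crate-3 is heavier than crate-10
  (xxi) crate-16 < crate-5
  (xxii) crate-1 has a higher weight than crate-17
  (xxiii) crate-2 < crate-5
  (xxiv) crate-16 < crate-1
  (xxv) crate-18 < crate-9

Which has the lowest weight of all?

crate-16

Chaining upward from crate-16: directly above it, crate-17, crate-18, crate-15, crate-5, crate-1; then crate-2, crate-10, crate-9, crate-3, crate-13, crate-6; then crate-8.
That covers every other element, and nothing is given below crate-16, so crate-16 is the lowest weight.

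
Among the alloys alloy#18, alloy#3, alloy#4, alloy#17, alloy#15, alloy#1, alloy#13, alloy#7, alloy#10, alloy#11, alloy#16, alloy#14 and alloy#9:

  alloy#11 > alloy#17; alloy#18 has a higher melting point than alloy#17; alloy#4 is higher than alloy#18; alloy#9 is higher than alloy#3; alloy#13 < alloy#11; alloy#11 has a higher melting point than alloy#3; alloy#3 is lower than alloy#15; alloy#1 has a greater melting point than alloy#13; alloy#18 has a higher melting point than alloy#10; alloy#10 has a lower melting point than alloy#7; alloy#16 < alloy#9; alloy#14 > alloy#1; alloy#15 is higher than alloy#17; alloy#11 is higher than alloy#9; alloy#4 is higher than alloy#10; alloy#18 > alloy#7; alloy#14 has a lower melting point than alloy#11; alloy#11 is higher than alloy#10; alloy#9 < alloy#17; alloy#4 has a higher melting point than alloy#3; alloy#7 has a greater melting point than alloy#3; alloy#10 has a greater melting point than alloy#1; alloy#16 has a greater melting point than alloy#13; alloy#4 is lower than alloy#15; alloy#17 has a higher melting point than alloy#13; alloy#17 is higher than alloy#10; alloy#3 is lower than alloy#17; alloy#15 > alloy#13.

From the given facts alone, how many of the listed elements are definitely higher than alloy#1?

The elements the relations force above alloy#1 are alloy#10, alloy#17, alloy#14, alloy#7, alloy#18, alloy#4, alloy#11, alloy#15 — no chain reaches any other.
That is 8.

8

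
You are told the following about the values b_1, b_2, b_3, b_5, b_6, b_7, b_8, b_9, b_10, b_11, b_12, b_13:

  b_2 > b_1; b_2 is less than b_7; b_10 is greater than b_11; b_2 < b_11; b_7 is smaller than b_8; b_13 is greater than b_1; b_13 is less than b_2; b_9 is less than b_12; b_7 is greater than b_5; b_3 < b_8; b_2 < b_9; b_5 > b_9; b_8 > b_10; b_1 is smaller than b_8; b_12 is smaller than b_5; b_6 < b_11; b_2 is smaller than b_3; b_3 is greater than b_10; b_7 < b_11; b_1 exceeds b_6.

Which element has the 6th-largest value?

Chaining the given pairs: b_6 < b_1 < b_13 < b_2 < b_9 < b_12 < b_5 < b_7 < b_11 < b_10 < b_3 < b_8.
The 6th largest is b_5.

b_5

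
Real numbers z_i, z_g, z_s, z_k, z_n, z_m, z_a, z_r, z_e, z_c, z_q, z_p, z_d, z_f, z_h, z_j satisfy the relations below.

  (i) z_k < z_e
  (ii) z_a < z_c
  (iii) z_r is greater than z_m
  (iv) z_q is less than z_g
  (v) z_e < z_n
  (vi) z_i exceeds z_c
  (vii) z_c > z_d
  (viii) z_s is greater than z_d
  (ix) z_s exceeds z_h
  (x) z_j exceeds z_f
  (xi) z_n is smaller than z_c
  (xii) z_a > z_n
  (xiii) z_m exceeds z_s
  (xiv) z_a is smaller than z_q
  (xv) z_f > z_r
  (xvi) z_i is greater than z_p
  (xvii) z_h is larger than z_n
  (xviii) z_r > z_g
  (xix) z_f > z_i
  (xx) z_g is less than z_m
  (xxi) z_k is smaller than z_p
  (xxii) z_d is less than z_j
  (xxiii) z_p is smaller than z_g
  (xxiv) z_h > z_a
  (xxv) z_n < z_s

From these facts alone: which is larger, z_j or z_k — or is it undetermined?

z_k < z_e and z_e < z_n give z_k < z_n.
Then z_n < z_a extends the chain to z_a.
Then z_a < z_q extends the chain to z_q.
Then z_q < z_g extends the chain to z_g.
With z_g < z_m: z_k < z_e < z_n < z_a < z_q < z_g < z_m.
With z_m < z_r: z_k < z_e < z_n < z_a < z_q < z_g < z_m < z_r.
Then z_r < z_f extends the chain to z_f.
Then z_f < z_j extends the chain to z_j.
So z_j is larger.

z_j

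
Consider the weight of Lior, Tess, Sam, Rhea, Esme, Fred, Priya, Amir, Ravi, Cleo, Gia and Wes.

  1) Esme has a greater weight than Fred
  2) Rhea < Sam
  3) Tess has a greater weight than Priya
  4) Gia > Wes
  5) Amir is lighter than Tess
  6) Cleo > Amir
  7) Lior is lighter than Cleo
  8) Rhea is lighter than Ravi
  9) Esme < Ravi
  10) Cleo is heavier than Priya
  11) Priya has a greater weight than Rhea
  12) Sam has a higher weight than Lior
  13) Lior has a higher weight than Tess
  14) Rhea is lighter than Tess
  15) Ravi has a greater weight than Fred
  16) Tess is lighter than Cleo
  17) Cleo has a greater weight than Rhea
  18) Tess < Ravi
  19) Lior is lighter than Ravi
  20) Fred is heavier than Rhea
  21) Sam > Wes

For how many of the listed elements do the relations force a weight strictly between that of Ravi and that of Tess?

Chaining upward from Tess reaches: Lior, Cleo, Sam.
Chaining downward from Ravi reaches: Rhea, Priya, Amir, Fred, Esme, Lior.
Strictly between Tess and Ravi are those in both lists: Lior — 1 element.

1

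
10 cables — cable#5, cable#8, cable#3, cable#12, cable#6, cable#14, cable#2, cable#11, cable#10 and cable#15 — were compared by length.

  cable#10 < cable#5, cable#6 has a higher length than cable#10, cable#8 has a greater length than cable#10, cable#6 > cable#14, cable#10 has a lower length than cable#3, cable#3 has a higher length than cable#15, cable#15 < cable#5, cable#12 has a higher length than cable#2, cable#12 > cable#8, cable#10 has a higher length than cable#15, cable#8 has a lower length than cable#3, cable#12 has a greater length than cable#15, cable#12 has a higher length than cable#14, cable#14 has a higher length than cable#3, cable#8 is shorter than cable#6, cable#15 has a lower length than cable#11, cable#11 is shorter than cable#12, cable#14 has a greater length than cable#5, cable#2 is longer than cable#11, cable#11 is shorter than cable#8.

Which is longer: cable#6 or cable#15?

cable#15 < cable#11 and cable#11 < cable#8 give cable#15 < cable#8.
Then cable#8 < cable#3 extends the chain to cable#3.
With cable#3 < cable#14: cable#15 < cable#11 < cable#8 < cable#3 < cable#14.
Then cable#14 < cable#6 extends the chain to cable#6.
So cable#15 < cable#6; cable#6 is the longer of the two.

cable#6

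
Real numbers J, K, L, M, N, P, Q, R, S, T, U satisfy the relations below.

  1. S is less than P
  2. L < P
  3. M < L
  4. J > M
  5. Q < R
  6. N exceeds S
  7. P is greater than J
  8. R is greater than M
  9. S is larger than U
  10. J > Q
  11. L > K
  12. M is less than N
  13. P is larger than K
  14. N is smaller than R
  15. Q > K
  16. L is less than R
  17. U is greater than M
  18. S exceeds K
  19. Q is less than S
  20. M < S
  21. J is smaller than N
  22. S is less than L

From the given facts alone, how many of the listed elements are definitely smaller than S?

From S the given relations immediately reach K, M, U, Q.
Nothing else is reachable below S; 4 in all.

4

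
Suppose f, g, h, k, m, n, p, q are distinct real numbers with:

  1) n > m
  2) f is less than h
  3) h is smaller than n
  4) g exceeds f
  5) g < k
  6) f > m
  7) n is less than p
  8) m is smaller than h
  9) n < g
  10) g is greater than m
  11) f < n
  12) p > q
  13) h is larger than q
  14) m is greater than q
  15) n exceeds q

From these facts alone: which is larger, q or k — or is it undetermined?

Chaining the given relations: q < m < n < g < k.
So k is larger.

k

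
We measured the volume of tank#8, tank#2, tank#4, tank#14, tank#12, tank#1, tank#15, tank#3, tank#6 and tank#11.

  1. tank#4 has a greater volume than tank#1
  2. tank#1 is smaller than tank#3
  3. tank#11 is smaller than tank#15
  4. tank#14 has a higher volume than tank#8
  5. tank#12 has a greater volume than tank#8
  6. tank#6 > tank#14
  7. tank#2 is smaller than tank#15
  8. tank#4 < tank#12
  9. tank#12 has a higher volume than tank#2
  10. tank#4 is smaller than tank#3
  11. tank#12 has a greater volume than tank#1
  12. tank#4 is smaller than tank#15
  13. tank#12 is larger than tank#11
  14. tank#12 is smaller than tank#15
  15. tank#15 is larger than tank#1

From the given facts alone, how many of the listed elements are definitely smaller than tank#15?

6

The elements the relations force below tank#15 are tank#2, tank#1, tank#8, tank#11, tank#4, tank#12 — no chain reaches any other.
That is 6.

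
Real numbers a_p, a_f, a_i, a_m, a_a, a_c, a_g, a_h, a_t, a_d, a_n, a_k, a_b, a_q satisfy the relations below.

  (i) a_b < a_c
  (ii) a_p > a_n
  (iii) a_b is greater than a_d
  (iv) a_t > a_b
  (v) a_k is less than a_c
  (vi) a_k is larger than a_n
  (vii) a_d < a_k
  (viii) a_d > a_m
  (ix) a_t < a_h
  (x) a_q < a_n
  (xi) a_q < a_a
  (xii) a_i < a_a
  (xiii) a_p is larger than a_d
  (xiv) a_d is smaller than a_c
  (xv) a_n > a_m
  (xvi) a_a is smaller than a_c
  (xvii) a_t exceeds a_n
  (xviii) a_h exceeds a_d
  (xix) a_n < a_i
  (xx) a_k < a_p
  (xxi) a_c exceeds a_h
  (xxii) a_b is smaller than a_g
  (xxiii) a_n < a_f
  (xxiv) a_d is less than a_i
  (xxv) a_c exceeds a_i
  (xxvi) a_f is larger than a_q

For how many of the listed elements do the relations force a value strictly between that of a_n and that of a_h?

1

The relations place a_n below a_h. An element lies strictly between them when it is forced above a_n and also forced below a_h.
Above a_n: {a_k, a_i, a_f, a_t, a_a, a_p, a_c}. Below a_h: {a_m, a_q, a_d, a_b, a_t}.
Intersection: {a_t} — 1.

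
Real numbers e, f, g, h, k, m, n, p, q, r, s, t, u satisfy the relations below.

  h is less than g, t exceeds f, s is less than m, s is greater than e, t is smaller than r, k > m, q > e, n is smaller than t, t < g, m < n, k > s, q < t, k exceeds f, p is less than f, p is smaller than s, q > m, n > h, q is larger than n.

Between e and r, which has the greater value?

r

The relevant relations are e < s; s < m; m < n; n < q; q < t; t < r.
Chaining these gives e < s < m < n < q < t < r.
So e < r; r is the larger of the two.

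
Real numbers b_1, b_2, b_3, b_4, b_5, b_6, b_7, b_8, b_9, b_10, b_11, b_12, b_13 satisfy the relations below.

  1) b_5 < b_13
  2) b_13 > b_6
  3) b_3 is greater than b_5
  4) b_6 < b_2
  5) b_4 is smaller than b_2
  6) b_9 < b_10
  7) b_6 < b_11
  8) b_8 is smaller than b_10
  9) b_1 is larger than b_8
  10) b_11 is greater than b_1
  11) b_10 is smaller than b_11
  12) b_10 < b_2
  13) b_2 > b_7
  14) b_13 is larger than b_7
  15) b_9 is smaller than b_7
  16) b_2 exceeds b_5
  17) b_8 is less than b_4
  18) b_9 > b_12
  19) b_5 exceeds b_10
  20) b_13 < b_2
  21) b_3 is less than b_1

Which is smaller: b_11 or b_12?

b_12

b_12 < b_9 and b_9 < b_10 give b_12 < b_10.
Then b_10 < b_5 extends the chain to b_5.
With b_5 < b_3: b_12 < b_9 < b_10 < b_5 < b_3.
Then b_3 < b_1 extends the chain to b_1.
With b_1 < b_11: b_12 < b_9 < b_10 < b_5 < b_3 < b_1 < b_11.
So b_12 < b_11; b_12 is the smaller of the two.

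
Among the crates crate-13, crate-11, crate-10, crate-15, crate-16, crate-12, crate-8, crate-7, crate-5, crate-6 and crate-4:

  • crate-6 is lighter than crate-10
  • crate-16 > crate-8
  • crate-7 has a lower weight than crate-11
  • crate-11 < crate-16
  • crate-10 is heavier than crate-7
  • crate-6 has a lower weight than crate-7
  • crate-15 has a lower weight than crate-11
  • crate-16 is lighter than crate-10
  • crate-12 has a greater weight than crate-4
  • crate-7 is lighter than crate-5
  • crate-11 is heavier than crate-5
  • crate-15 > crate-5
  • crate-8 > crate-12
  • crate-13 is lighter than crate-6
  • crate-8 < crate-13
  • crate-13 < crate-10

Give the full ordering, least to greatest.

Nothing is placed below crate-4, so it is least; from there crate-4 < crate-12; crate-12 < crate-8; crate-8 < crate-13; crate-13 < crate-6; crate-6 < crate-7; crate-7 < crate-5; crate-5 < crate-15; crate-15 < crate-11; crate-11 < crate-16; crate-16 < crate-10, each given directly.

crate-4 < crate-12 < crate-8 < crate-13 < crate-6 < crate-7 < crate-5 < crate-15 < crate-11 < crate-16 < crate-10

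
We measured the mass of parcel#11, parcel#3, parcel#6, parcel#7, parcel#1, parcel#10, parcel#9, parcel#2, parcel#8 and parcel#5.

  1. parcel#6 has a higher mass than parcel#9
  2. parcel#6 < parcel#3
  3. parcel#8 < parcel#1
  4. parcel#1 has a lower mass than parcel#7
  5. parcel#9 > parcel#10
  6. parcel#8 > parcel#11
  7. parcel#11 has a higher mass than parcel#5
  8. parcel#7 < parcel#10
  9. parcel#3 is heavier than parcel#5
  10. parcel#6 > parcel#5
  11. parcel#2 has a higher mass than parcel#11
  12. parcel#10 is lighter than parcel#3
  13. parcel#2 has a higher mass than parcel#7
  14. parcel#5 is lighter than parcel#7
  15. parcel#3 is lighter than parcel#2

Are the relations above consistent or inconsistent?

The single ordering parcel#5 < parcel#11 < parcel#8 < parcel#1 < parcel#7 < parcel#10 < parcel#9 < parcel#6 < parcel#3 < parcel#2 satisfies every listed relation, so no contradiction arises.

consistent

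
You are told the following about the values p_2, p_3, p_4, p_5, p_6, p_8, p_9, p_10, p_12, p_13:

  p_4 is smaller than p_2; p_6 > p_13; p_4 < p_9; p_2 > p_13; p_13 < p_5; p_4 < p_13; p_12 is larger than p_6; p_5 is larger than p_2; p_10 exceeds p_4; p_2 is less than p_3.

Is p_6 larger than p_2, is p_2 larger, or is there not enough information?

Following every chain through p_6: above p_6 we get p_12; below p_6 we get p_4, p_13.
p_2 is not reached, and no chain runs the other way from p_2 to p_6.
So the given relations leave the order of p_6 and p_2 undetermined.

undetermined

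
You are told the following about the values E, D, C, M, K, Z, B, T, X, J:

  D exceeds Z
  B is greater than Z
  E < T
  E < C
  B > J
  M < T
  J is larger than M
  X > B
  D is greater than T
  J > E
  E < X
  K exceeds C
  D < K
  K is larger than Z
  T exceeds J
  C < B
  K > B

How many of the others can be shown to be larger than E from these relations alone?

7

The elements the relations force above E are C, J, B, T, X, D, K — no chain reaches any other.
That is 7.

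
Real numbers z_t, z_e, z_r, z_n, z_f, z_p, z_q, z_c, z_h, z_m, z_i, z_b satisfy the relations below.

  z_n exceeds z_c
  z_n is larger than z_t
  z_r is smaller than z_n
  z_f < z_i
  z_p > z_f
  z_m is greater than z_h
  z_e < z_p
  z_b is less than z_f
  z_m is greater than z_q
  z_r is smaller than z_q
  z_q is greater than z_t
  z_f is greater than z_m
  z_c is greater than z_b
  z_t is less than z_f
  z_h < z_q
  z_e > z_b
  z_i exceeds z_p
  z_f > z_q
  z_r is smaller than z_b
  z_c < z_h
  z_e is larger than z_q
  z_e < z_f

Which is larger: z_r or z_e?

z_e

z_r < z_b and z_b < z_c give z_r < z_c.
Then z_c < z_h extends the chain to z_h.
With z_h < z_q: z_r < z_b < z_c < z_h < z_q.
Then z_q < z_e extends the chain to z_e.
So z_r < z_e; z_e is the larger of the two.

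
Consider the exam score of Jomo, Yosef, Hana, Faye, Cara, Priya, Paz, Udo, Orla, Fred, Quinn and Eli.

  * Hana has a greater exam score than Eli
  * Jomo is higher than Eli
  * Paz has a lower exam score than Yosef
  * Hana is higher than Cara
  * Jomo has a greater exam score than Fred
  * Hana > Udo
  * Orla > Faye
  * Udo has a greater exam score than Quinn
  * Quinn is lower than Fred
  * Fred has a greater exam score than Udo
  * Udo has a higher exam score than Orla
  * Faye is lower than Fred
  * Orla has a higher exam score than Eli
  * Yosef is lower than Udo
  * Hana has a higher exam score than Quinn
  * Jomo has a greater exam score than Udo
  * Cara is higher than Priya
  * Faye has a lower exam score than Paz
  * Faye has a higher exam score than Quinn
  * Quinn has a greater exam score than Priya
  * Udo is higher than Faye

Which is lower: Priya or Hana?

Chaining the given relations: Priya < Quinn < Faye < Paz < Yosef < Udo < Hana.
So Priya < Hana; Priya is the lower of the two.

Priya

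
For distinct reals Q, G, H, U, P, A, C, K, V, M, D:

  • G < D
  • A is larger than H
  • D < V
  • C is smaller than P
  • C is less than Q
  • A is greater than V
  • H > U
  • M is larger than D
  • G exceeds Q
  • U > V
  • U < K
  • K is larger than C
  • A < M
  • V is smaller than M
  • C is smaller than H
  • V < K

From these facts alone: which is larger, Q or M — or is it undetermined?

Link the given pairs in sequence: Q < G; G < D; D < V; V < U; U < H; H < A; A < M.
Chaining these gives Q < G < D < V < U < H < A < M.
So M is larger.

M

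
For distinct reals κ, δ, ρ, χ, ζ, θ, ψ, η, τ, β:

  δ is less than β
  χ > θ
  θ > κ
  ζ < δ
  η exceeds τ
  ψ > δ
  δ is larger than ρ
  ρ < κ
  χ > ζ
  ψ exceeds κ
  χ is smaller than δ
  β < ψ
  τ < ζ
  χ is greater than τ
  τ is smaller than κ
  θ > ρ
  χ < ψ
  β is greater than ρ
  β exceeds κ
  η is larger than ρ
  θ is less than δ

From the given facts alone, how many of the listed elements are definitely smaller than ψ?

From ψ the given relations immediately reach κ, χ, δ, β.
From those, τ, ρ, ζ, θ — 8 in total.
No other element is forced below ψ by the given relations, so the count is 8.

8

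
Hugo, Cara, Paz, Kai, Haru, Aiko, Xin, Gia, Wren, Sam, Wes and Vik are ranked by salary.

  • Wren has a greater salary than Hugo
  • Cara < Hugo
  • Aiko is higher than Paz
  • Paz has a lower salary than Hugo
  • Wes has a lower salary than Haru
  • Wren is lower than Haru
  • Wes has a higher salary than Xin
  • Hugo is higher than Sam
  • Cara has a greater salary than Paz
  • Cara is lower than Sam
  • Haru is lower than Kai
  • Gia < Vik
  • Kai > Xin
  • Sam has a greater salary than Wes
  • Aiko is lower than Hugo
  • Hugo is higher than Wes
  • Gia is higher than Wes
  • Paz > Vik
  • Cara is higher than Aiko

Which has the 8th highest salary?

Paz

Chaining the given pairs: Xin < Wes < Gia < Vik < Paz < Aiko < Cara < Sam < Hugo < Wren < Haru < Kai.
Counting 8 from the largest end gives Paz.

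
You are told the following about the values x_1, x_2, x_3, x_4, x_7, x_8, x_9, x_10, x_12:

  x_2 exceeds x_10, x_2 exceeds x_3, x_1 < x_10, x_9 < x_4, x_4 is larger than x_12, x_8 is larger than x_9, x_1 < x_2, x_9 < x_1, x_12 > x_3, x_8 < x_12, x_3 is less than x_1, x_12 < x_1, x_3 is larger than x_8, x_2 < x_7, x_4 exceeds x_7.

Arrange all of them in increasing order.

The consecutive links are each given: x_9 < x_8; x_8 < x_3; x_3 < x_12; x_12 < x_1; x_1 < x_10; x_10 < x_2; x_2 < x_7; x_7 < x_4.

x_9 < x_8 < x_3 < x_12 < x_1 < x_10 < x_2 < x_7 < x_4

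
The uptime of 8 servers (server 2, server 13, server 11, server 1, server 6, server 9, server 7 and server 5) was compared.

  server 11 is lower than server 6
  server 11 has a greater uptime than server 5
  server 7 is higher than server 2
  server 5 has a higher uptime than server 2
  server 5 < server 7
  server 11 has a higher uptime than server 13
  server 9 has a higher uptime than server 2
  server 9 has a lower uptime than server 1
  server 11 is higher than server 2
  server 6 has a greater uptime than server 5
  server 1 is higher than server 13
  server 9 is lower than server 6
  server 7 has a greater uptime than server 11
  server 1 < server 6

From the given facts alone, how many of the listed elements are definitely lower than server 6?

6

From server 6 the given relations immediately reach server 5, server 11, server 9, server 1.
From those, server 13, server 2 — 6 in total.
No other element is forced below server 6 by the given relations, so the count is 6.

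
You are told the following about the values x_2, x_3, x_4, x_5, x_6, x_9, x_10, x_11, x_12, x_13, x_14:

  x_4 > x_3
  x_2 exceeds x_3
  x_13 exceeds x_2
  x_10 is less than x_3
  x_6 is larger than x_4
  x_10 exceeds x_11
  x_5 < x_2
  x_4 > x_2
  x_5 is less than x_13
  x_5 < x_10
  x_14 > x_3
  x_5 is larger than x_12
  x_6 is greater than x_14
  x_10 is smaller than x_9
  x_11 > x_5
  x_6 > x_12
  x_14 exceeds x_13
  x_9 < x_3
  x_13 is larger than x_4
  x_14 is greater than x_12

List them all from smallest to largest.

The consecutive links are each given: x_12 < x_5; x_5 < x_11; x_11 < x_10; x_10 < x_9; x_9 < x_3; x_3 < x_2; x_2 < x_4; x_4 < x_13; x_13 < x_14; x_14 < x_6.

x_12 < x_5 < x_11 < x_10 < x_9 < x_3 < x_2 < x_4 < x_13 < x_14 < x_6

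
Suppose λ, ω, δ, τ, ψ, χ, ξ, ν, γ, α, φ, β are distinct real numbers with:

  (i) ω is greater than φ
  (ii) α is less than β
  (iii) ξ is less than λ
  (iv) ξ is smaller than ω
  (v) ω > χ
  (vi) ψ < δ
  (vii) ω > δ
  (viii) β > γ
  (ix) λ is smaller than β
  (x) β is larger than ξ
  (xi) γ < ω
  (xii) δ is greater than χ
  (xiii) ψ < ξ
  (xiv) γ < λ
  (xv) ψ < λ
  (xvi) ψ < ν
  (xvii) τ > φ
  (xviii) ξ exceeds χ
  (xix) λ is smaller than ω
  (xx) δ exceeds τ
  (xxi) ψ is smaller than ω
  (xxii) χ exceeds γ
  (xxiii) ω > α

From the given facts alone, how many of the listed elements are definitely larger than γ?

The elements the relations force above γ are χ, ξ, λ, β, δ, ω — no chain reaches any other.
That is 6.

6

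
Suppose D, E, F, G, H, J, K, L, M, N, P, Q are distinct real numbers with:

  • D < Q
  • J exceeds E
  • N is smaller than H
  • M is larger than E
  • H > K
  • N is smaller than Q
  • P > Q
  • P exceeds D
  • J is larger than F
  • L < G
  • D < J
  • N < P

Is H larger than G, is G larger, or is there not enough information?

undetermined

Following every chain through G: below G we get L.
H is not reached, and no chain runs the other way from H to G.
So the given relations leave the order of G and H undetermined.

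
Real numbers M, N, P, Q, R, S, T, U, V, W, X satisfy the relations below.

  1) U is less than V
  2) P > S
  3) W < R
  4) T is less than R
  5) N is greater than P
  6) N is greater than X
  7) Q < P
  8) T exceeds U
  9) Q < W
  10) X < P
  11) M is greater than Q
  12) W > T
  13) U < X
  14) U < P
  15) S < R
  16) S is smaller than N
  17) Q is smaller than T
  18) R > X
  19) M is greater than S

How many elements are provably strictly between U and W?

1

Chaining upward from U reaches: X, T, P, V, R, N.
Chaining downward from W reaches: Q, T.
Strictly between U and W are those in both lists: T — 1 element.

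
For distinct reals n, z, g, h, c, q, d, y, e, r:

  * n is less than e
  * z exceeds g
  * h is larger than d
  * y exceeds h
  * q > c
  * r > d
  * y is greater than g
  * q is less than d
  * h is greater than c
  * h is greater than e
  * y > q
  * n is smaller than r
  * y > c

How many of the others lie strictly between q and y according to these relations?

Chaining upward from q reaches: d, h, r.
Chaining downward from y reaches: n, c, g, e, d, h.
Strictly between q and y are those in both lists: d, h — 2 elements.

2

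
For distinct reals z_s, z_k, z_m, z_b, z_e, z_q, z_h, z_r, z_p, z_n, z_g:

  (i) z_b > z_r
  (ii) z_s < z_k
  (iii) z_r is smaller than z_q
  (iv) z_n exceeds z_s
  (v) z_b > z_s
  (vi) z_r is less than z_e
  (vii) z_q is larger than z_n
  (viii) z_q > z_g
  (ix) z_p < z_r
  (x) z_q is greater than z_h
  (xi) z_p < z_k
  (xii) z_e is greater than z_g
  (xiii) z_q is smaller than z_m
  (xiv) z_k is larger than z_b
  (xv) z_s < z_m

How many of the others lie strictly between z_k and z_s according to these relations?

The relations place z_s below z_k. An element lies strictly between them when it is forced above z_s and also forced below z_k.
Above z_s: {z_b, z_n, z_q, z_m}. Below z_k: {z_p, z_r, z_b}.
Intersection: {z_b} — 1.

1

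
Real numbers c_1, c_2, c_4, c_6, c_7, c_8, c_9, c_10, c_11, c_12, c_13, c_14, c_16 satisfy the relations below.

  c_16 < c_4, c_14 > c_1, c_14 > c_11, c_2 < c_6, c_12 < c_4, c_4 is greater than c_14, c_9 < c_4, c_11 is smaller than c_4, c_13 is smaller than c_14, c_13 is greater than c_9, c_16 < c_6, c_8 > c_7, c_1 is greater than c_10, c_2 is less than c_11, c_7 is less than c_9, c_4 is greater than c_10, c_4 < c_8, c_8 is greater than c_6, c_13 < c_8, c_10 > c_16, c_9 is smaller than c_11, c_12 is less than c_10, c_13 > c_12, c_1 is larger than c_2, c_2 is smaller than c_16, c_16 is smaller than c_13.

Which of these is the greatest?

c_2 is not greatest since c_2 < c_6; c_7 is not greatest since c_7 < c_8; c_9 is not greatest since c_9 < c_4; c_16 is not greatest since c_16 < c_10; c_12 is not greatest since c_12 < c_13; c_6 is not greatest since c_6 < c_8; c_13 is not greatest since c_13 < c_8; c_10 is not greatest since c_10 < c_4; c_1 is not greatest since c_1 < c_14; c_11 is not greatest since c_11 < c_4; c_14 is not greatest since c_14 < c_4; c_4 is not greatest since c_4 < c_8.
Only c_8 has nothing above it, so c_8 is the greatest.

c_8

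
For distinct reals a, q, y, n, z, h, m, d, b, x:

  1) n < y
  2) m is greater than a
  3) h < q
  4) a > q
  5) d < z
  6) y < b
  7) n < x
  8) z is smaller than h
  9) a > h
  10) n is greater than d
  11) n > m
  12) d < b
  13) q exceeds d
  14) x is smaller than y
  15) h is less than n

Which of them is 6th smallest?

m

Piecing the relations together gives one ordering: d < z < h < q < a < m < n < x < y < b.
The 6th smallest is m.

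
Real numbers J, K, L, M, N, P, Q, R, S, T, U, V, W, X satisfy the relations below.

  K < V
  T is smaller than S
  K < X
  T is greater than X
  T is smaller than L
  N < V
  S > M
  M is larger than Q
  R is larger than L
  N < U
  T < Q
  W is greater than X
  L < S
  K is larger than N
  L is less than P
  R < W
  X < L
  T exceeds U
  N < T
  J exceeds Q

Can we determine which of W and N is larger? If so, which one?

W

N < K and K < X give N < X.
Then X < T extends the chain to T.
With T < L: N < K < X < T < L.
With L < R: N < K < X < T < L < R.
Then R < W extends the chain to W.
So W is larger.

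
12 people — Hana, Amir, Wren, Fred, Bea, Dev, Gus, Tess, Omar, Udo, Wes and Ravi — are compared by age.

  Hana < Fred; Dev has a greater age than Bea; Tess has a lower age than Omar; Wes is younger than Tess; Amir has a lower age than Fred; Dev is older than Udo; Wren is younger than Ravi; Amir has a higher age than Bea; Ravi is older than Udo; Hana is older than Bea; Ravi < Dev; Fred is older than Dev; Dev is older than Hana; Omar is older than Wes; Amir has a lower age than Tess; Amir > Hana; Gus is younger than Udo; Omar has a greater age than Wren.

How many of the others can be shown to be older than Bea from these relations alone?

Directly above Bea: Hana, Amir, Dev.
One step further: Tess, Fred (5 so far).
One step further: Omar (6 so far).
No other element is forced above Bea by the given relations, so the count is 6.

6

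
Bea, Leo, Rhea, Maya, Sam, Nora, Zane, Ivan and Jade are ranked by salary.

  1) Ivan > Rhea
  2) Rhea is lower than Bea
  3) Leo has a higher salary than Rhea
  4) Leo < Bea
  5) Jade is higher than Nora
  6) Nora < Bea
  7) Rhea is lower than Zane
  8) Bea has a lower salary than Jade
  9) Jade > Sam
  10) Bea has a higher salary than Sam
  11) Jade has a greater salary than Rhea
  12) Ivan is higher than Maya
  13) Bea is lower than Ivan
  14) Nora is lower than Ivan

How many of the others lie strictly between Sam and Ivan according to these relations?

1

The relations place Sam below Ivan. An element lies strictly between them when it is forced above Sam and also forced below Ivan.
Above Sam: {Bea, Jade}. Below Ivan: {Nora, Rhea, Maya, Leo, Bea}.
Intersection: {Bea} — 1.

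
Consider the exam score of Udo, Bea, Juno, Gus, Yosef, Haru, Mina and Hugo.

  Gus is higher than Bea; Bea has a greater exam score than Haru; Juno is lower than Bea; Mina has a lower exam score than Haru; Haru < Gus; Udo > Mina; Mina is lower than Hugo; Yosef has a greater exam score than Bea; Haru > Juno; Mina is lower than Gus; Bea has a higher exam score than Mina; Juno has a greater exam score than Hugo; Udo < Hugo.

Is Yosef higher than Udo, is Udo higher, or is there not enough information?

Udo < Hugo < Juno < Bea < Yosef, by transitivity through Hugo, Juno, Bea.
So Yosef is higher.

Yosef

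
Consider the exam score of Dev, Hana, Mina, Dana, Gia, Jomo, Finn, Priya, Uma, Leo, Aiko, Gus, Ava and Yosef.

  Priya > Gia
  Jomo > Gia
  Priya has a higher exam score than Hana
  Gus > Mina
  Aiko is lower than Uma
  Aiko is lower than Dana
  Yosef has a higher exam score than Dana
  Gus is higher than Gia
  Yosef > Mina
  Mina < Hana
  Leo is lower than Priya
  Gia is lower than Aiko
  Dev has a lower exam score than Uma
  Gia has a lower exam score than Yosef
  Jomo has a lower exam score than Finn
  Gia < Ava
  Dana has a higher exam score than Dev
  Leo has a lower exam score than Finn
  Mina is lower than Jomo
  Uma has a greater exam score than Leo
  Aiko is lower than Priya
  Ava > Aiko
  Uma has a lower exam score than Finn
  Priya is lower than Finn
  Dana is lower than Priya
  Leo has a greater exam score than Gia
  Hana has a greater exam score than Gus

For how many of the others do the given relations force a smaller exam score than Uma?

4

Directly below Uma: Dev, Leo, Aiko.
One step further: Gia (4 so far).
No other element is forced below Uma by the given relations, so the count is 4.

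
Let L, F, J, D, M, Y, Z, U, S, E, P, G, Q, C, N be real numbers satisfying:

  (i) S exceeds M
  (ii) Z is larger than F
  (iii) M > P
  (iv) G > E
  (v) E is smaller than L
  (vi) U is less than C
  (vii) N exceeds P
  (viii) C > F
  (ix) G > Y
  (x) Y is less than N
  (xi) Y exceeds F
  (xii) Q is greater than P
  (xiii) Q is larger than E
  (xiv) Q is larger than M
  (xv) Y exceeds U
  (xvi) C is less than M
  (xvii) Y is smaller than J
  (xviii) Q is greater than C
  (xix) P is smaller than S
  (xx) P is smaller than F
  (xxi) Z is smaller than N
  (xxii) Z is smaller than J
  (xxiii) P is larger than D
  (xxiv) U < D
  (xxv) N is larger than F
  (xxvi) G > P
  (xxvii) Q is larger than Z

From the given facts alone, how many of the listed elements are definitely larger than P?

10

Directly above P: F, M, Q, S, N, G.
One step further: Z, Y, C (9 so far).
One step further: J (10 so far).
No other element is forced above P by the given relations, so the count is 10.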